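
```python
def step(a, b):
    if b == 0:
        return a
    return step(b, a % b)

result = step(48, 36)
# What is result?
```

step(48, 36) -> step(36, 12) -> step(12, 0) -> 12

Answer: 12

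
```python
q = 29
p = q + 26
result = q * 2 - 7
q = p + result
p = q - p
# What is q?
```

Trace:
`q = 29` → q = 29
`p = q + 26` → p = 55
`result = q * 2 - 7` → result = 51
`q = p + result` → q = 106
`p = q - p` → p = 51
So q = 106

Answer: 106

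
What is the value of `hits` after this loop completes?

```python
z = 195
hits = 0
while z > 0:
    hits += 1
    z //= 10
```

Count digits by repeated division by 10
`hits` takes the values: 0 → 1 → 2 → 3

Answer: 3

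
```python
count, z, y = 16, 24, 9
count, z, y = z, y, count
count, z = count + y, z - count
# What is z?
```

Trace:
`count, z, y = 16, 24, 9` → count = 16; z = 24; y = 9
`count, z, y = z, y, count` → count = 24; z = 9; y = 16
`count, z = count + y, z - count` → count = 40; z = -15
So z = -15

Answer: -15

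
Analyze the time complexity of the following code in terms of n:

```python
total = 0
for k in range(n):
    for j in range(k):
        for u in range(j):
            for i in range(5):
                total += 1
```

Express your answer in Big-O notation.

Each loop level contributes: n × n × n × 1. Multiplying the contributions gives O(n^3).

Answer: O(n^3)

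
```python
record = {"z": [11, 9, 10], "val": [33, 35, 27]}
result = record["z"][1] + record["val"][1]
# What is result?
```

Trace:
`record = {"z": [11, 9, 10], "val": [33, 35, 27]}` → record = {'z': [11, 9, 10], 'val': [33, 35, 27]}
`result = record["z"][1] + record["val"][1]` → result = 44
So result = 44

Answer: 44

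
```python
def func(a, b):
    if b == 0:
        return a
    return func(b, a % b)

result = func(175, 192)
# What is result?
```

func(175, 192) -> func(192, 175) -> func(175, 17) -> func(17, 5) -> func(5, 2) -> func(2, 1) -> func(1, 0) -> 1

Answer: 1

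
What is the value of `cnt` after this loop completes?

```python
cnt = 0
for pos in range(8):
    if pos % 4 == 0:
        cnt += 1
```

Count numbers divisible by 4 in range(8)
`cnt` takes the values: 0 → 1 → 2

Answer: 2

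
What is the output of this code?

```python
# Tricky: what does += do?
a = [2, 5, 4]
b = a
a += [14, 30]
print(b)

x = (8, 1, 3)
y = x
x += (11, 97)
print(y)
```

Key concept: += behavior differs for mutable vs immutable.
Step by step:
`a = [2, 5, 4]` → a = [2, 5, 4]
`b = a` → b = [2, 5, 4] (same object as a)
`a += [14, 30]` → a = [2, 5, 4, 14, 30] (same object as b); b = [2, 5, 4, 14, 30] (same object as a)
`print(b)` → prints [2, 5, 4, 14, 30]
`x = (8, 1, 3)` → x = (8, 1, 3)
`y = x` → y = (8, 1, 3)
`x += (11, 97)` → x = (8, 1, 3, 11, 97)
`print(y)` → prints (8, 1, 3)

Answer:
[2, 5, 4, 14, 30]
(8, 1, 3)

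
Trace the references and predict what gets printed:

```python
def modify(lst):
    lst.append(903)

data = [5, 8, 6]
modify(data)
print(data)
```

Key concept: function modifies passed list.
Step by step:
`data = [5, 8, 6]` → data = [5, 8, 6]
`modify(data)` → data = [5, 8, 6, 903]
`print(data)` → prints [5, 8, 6, 903]

Answer: [5, 8, 6, 903]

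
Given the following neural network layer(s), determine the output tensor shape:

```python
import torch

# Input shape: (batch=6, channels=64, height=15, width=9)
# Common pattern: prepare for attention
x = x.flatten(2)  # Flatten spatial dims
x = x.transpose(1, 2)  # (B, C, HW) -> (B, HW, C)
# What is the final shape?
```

Input: (6, 64, 15, 9) -> after flatten(2): (6, 64, 135) -> Output: (6, 135, 64)

Answer: (6, 135, 64)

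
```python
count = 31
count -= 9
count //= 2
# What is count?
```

Trace:
`count = 31` → count = 31
`count -= 9` → count = 22
`count //= 2` → count = 11
So count = 11

Answer: 11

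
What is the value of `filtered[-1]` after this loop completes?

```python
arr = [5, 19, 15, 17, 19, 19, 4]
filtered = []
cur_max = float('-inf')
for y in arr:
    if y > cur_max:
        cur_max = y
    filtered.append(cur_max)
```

Running max ends at 19
`filtered` takes the values: [] → [5] → [5, 19] → [5, 19, 19] → [5, 19, 19, 19] → [5, 19, 19, 19, 19] → [5, 19, 19, 19, 19, 19] → [5, 19, 19, 19, 19, 19, 19]
So `filtered[-1]` = 19

Answer: 19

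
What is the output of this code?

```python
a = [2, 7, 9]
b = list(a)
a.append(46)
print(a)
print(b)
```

Key concept: list() constructor creates copy.
Step by step:
`a = [2, 7, 9]` → a = [2, 7, 9]
`b = list(a)` → b = [2, 7, 9]
`a.append(46)` → a = [2, 7, 9, 46]
`print(a)` → prints [2, 7, 9, 46]
`print(b)` → prints [2, 7, 9]

Answer:
[2, 7, 9, 46]
[2, 7, 9]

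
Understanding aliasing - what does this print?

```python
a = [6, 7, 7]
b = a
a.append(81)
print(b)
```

Key concept: basic list aliasing.
Step by step:
`a = [6, 7, 7]` → a = [6, 7, 7]
`b = a` → b = [6, 7, 7] (same object as a)
`a.append(81)` → a = [6, 7, 7, 81] (same object as b); b = [6, 7, 7, 81] (same object as a)
`print(b)` → prints [6, 7, 7, 81]

Answer: [6, 7, 7, 81]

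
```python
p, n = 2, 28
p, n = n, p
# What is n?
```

Trace:
`p, n = 2, 28` → p = 2; n = 28
`p, n = n, p` → p = 28; n = 2
So n = 2

Answer: 2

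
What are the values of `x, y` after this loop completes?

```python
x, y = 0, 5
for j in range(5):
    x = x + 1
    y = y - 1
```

x goes 0→5, y goes 5→0
`x, y` takes the values: (0, 5) → (1, 5) → (1, 4) → (2, 4) → (2, 3) → (3, 3) → (3, 2) → (4, 2) → (4, 1) → (5, 1) → (5, 0)

Answer: 5, 0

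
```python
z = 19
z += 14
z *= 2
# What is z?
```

Trace:
`z = 19` → z = 19
`z += 14` → z = 33
`z *= 2` → z = 66
So z = 66

Answer: 66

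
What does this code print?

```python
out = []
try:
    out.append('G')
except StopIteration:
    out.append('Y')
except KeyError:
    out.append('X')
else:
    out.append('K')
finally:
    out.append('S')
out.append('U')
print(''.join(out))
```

Execution trace: 'G' (try body, no exception) → 'K' (else) → 'S' (finally) → 'U' (after the try/except). Output: GKSU

Answer: GKSU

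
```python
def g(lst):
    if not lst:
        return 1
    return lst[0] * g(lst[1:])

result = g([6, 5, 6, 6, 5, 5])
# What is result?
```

Product over [6, 5, 6, 6, 5, 5] = 6 * 5 * 6 * 6 * 5 * 5 = 27000

Answer: 27000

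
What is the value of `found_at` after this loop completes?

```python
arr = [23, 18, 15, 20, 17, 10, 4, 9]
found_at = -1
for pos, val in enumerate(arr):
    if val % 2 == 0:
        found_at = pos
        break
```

First even number index in [23, 18, 15, 20, 17, 10, 4, 9]
`found_at` takes the values: -1 → 1

Answer: 1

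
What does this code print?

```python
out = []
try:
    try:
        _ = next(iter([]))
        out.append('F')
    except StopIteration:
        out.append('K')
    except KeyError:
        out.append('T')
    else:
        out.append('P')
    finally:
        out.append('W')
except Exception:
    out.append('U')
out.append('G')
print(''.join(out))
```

Execution trace: 'K' (inner except StopIteration) → 'W' (inner finally) → 'G' (after the try/except). Output: KWG

Answer: KWG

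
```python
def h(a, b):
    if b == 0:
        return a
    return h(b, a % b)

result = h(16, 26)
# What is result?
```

h(16, 26) -> h(26, 16) -> h(16, 10) -> h(10, 6) -> h(6, 4) -> h(4, 2) -> h(2, 0) -> 2

Answer: 2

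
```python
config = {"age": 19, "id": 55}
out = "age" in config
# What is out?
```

Trace:
`config = {"age": 19, "id": 55}` → config = {'age': 19, 'id': 55}
`out = "age" in config` → out = True
So out = True

Answer: True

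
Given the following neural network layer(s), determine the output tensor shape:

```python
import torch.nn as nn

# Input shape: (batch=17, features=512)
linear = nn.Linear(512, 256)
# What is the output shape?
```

Input: (17, 512) -> Output: (17, 256)

Answer: (17, 256)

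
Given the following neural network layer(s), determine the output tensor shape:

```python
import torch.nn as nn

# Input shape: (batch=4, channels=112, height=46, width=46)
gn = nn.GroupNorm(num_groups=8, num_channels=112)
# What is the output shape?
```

Input: (4, 112, 46, 46) -> Output: (4, 112, 46, 46)

Answer: (4, 112, 46, 46)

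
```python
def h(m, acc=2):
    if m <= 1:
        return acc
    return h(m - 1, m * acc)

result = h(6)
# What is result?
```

Accumulator trace (n, acc): (6, 2) -> (5, 12) -> (4, 60) -> (3, 240) -> (2, 720) -> (1, 1440) -> return 1440

Answer: 1440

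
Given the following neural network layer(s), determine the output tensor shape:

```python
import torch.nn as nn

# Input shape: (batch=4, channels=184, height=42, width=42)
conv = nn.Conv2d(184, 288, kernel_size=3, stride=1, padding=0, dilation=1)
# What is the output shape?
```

Input: (4, 184, 42, 42) -> Output: (4, 288, 40, 40)

Answer: (4, 288, 40, 40)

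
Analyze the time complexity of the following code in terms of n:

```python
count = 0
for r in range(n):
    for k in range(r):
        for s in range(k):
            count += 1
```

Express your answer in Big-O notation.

Each loop level contributes: n × n × n. Multiplying the contributions gives O(n^3).

Answer: O(n^3)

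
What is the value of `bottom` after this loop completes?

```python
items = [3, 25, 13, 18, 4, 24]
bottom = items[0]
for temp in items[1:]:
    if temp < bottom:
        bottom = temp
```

Minimum of [3, 25, 13, 18, 4, 24]
`bottom` takes the values: 3

Answer: 3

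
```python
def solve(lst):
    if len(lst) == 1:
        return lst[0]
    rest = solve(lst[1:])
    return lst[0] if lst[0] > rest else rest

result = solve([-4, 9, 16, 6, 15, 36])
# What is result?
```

Recursive max over [-4, 9, 16, 6, 15, 36] = 36

Answer: 36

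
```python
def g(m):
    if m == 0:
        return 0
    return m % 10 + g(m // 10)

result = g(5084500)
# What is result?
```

Sum of digits of 5084500: 0 + 0 + 5 + 4 + 8 + 0 + 5 = 22

Answer: 22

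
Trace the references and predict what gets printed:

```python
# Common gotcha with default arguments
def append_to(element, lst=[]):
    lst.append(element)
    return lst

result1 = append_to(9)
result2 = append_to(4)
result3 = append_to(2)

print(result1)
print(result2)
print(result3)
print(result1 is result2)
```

Key concept: mutable default argument gotcha.
Step by step:
`result1 = append_to(9)` → result1 = [9]
`result2 = append_to(4)` → result1 = [9, 4] (same object as result2); result2 = [9, 4] (same object as result1)
`result3 = append_to(2)` → result1 = [9, 4, 2] (same object as result2, result3); result2 = [9, 4, 2] (same object as result1, result3); result3 = [9, 4, 2] (same object as result1, result2)
`print(result1)` → prints [9, 4, 2]
`print(result2)` → prints [9, 4, 2]
`print(result3)` → prints [9, 4, 2]
`print(result1 is result2)` → prints True

Answer:
[9, 4, 2]
[9, 4, 2]
[9, 4, 2]
True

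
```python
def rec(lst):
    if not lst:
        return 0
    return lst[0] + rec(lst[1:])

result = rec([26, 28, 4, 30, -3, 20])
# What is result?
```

26 + 28 + 4 + 30 + (-3) + 20 + 0 = 105

Answer: 105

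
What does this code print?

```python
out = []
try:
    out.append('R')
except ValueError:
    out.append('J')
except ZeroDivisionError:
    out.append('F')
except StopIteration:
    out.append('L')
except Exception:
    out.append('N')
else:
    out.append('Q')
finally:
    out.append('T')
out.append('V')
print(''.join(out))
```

Execution trace: 'R' (try body, no exception) → 'Q' (else) → 'T' (finally) → 'V' (after the try/except). Output: RQTV

Answer: RQTV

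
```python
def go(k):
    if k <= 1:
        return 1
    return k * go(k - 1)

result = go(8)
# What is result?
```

go(8) = 8 * 7 * 6 * 5 * 4 * 3 * 2 * 1 = 40320

Answer: 40320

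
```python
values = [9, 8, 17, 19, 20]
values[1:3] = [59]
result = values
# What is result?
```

Trace:
`values = [9, 8, 17, 19, 20]` → values = [9, 8, 17, 19, 20]
`values[1:3] = [59]` → values = [9, 59, 19, 20]
`result = values` → result = [9, 59, 19, 20]
So result = [9, 59, 19, 20]

Answer: [9, 59, 19, 20]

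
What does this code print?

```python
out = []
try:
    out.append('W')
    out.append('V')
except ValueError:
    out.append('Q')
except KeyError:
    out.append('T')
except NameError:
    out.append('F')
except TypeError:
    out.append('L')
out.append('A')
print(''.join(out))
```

Execution trace: 'W' (try body) → 'V' (try body, no exception) → 'A' (after the try/except). Output: WVA

Answer: WVA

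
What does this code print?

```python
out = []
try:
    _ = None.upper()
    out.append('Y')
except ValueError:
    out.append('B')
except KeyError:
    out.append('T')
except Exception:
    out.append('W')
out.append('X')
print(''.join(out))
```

Execution trace: 'W' (except Exception) → 'X' (after the try/except). Output: WX

Answer: WX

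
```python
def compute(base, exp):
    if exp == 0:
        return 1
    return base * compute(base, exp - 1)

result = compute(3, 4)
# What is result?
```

compute(3, 4) = 3 * 3 * 3 * 3 = 81

Answer: 81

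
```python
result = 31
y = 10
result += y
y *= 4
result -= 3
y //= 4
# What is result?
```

Trace:
`result = 31` → result = 31
`y = 10` → y = 10
`result += y` → result = 41
`y *= 4` → y = 40
`result -= 3` → result = 38
`y //= 4` → y = 10
So result = 38

Answer: 38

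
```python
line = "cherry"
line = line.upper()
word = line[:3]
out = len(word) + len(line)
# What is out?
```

Trace:
`line = "cherry"` → line = 'cherry'
`line = line.upper()` → line = 'CHERRY'
`word = line[:3]` → word = 'CHE'
`out = len(word) + len(line)` → out = 9
So out = 9

Answer: 9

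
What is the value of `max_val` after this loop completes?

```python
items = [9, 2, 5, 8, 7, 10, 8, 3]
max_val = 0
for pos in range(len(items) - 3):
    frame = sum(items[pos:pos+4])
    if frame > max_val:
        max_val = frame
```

Max sum of 4-element window in [9, 2, 5, 8, 7, 10, 8, 3]
`max_val` takes the values: 0 → 24 → 30 → 33

Answer: 33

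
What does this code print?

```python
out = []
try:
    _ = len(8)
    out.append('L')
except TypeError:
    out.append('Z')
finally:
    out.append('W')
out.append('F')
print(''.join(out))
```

Execution trace: 'Z' (except TypeError) → 'W' (finally) → 'F' (after the try/except). Output: ZWF

Answer: ZWF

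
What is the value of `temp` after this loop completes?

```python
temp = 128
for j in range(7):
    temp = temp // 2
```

Halve 7 times: 128 // 2^7 = 1
`temp` takes the values: 128 → 64 → 32 → 16 → 8 → 4 → 2 → 1

Answer: 1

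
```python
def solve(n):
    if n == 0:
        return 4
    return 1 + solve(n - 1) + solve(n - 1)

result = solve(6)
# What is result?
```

solve(n) = 1 + 2·solve(n-1), solve(0)=4. Closed form: (4+1)·2^6 - 1 = 319.

Answer: 319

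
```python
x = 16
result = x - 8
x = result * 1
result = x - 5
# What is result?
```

Trace:
`x = 16` → x = 16
`result = x - 8` → result = 8
`x = result * 1` → x = 8
`result = x - 5` → result = 3
So result = 3

Answer: 3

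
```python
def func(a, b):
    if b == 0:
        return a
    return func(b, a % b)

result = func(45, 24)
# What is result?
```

func(45, 24) -> func(24, 21) -> func(21, 3) -> func(3, 0) -> 3

Answer: 3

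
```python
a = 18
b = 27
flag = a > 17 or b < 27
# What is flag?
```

Trace:
`a = 18` → a = 18
`b = 27` → b = 27
`flag = a > 17 or b < 27` → flag = True
So flag = True

Answer: True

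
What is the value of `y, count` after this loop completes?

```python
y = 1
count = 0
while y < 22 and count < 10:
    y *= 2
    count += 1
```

Double until >= 22 or 10 iterations
`y, count` takes the values: (1, 0) → (2, 0) → (2, 1) → (4, 1) → (4, 2) → (8, 2) → (8, 3) → (16, 3) → (16, 4) → (32, 4) → (32, 5)

Answer: 32, 5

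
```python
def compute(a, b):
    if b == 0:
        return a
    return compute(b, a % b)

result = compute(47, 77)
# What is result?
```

compute(47, 77) -> compute(77, 47) -> compute(47, 30) -> compute(30, 17) -> compute(17, 13) -> compute(13, 4) -> compute(4, 1) -> compute(1, 0) -> 1

Answer: 1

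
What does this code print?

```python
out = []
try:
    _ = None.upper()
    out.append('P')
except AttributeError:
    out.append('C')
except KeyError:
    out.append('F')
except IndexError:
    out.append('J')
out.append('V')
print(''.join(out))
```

Execution trace: 'C' (except AttributeError) → 'V' (after the try/except). Output: CV

Answer: CV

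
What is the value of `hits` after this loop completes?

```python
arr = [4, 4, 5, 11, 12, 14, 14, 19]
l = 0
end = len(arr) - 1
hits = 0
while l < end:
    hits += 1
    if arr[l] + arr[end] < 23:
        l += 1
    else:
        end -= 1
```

Steps to find pair summing to 23
`hits` takes the values: 0 → 1 → 2 → 3 → 4 → 5 → 6 → 7

Answer: 7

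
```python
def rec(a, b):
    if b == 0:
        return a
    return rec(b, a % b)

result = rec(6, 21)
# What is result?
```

rec(6, 21) -> rec(21, 6) -> rec(6, 3) -> rec(3, 0) -> 3

Answer: 3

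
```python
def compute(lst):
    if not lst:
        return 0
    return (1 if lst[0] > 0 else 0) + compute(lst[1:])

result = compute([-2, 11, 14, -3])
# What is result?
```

Count of positive elements in [-2, 11, 14, -3] = 2

Answer: 2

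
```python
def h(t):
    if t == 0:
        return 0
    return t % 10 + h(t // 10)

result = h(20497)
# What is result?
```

Sum of digits of 20497: 7 + 9 + 4 + 0 + 2 = 22

Answer: 22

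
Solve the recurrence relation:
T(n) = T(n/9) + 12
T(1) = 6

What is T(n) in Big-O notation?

Each step divides n by 9 and adds 12. After log_9(n) steps we reach T(1)=6. So T(n) = 12·log_9(n) + 6 = O(log n).

Answer: O(log n)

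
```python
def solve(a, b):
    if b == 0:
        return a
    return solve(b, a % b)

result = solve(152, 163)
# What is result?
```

solve(152, 163) -> solve(163, 152) -> solve(152, 11) -> solve(11, 9) -> solve(9, 2) -> solve(2, 1) -> solve(1, 0) -> 1

Answer: 1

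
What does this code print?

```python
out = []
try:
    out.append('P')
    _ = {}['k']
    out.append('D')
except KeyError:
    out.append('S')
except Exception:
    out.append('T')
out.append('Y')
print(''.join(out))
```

Execution trace: 'P' (try body) → 'S' (except KeyError) → 'Y' (after the try/except). Output: PSY

Answer: PSY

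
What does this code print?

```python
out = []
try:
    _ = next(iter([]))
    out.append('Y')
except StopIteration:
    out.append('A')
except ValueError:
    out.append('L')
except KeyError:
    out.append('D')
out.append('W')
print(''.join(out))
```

Execution trace: 'A' (except StopIteration) → 'W' (after the try/except). Output: AW

Answer: AW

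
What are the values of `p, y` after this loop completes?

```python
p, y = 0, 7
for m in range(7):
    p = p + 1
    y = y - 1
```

p goes 0→7, y goes 7→0
`p, y` takes the values: (0, 7) → (1, 7) → (1, 6) → (2, 6) → (2, 5) → (3, 5) → (3, 4) → (4, 4) → (4, 3) → (5, 3) → (5, 2) → (6, 2) → (6, 1) → (7, 1) → (7, 0)

Answer: 7, 0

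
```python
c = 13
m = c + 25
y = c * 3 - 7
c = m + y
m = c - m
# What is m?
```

Trace:
`c = 13` → c = 13
`m = c + 25` → m = 38
`y = c * 3 - 7` → y = 32
`c = m + y` → c = 70
`m = c - m` → m = 32
So m = 32

Answer: 32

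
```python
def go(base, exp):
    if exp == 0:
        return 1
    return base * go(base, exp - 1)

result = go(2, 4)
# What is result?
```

go(2, 4) = 2 * 2 * 2 * 2 = 16

Answer: 16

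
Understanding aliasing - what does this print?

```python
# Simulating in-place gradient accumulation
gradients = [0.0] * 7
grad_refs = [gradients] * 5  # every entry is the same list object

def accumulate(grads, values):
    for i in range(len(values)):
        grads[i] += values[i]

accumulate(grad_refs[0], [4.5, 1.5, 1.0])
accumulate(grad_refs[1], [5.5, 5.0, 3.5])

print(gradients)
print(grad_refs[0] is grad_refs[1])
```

Key concept: gradient accumulation aliasing.
Step by step:
`gradients = [0.0] * 7` → gradients = [0.0, 0.0, 0.0, 0.0, 0.0, 0.0, 0.0]
`grad_refs = [gradients] * 5` → grad_refs = [[0.0, 0.0, 0.0, 0.0, 0.0, 0.0, 0.0], [0.0, 0.0, 0.0, 0.0, 0.0, 0.0, 0.0], [0.0, 0.0, 0.0, 0.0, 0.0, 0.0, 0.0], [0.0, 0.0, 0.0, 0.0, 0.0, 0.0, 0.0], [0.0, 0.0, 0.0, 0.0, 0.0, 0.0, 0.0]]
`accumulate(grad_refs[0], [4.5, 1.5, 1.0])` → gradients = [4.5, 1.5, 1.0, 0.0, 0.0, 0.0, 0.0]; grad_refs = [[4.5, 1.5, 1.0, 0.0, 0.0, 0.0, 0.0], [4.5, 1.5, 1.0, 0.0, 0.0, 0.0, 0.0], [4.5, 1.5, 1.0, 0.0, 0.0, 0.0, 0.0], [4.5, 1.5, 1.0, 0.0, 0.0, 0.0, 0.0], [4.5, 1.5, 1.0, 0.0, 0.0, 0.0, 0.0]]
`accumulate(grad_refs[1], [5.5, 5.0, 3.5])` → gradients = [10.0, 6.5, 4.5, 0.0, 0.0, 0.0, 0.0]; grad_refs = [[10.0, 6.5, 4.5, 0.0, 0.0, 0.0, 0.0], [10.0, 6.5, 4.5, 0.0, 0.0, 0.0, 0.0], [10.0, 6.5, 4.5, 0.0, 0.0, 0.0, 0.0], [10.0, 6.5, 4.5, 0.0, 0.0, 0.0, 0.0], [10.0, 6.5, 4.5, 0.0, 0.0, 0.0, 0.0]]
`print(gradients)` → prints [10.0, 6.5, 4.5, 0.0, 0.0, 0.0, 0.0]
`print(grad_refs[0] is grad_refs[1])` → prints True

Answer:
[10.0, 6.5, 4.5, 0.0, 0.0, 0.0, 0.0]
True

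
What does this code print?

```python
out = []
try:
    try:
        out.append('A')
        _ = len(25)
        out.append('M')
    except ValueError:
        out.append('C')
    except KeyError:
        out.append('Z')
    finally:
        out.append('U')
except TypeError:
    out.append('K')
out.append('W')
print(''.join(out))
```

Execution trace: 'A' (try body) → 'U' (finally) → 'K' (outer except TypeError) → 'W' (after the try/except). Output: AUKW

Answer: AUKW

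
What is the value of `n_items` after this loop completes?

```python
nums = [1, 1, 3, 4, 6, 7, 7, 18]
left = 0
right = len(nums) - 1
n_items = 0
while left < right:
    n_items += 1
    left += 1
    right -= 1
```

Iterations until pointers meet (list length 8)
`n_items` takes the values: 0 → 1 → 2 → 3 → 4

Answer: 4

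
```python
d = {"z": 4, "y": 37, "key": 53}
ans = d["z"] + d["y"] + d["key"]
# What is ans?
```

Trace:
`d = {"z": 4, "y": 37, "key": 53}` → d = {'z': 4, 'y': 37, 'key': 53}
`ans = d["z"] + d["y"] + d["key"]` → ans = 94
So ans = 94

Answer: 94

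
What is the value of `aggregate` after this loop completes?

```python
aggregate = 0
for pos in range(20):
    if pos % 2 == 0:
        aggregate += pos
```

Sum of even numbers 0 to 19
`aggregate` takes the values: 0 → 2 → 6 → 12 → 20 → 30 → 42 → 56 → 72 → 90

Answer: 90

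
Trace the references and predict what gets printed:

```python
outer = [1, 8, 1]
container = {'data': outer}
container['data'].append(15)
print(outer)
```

Key concept: dict holds reference to list.
Step by step:
`outer = [1, 8, 1]` → outer = [1, 8, 1]
`container = {'data': outer}` → container = {'data': [1, 8, 1]}
`container['data'].append(15)` → outer = [1, 8, 1, 15]; container = {'data': [1, 8, 1, 15]}
`print(outer)` → prints [1, 8, 1, 15]

Answer: [1, 8, 1, 15]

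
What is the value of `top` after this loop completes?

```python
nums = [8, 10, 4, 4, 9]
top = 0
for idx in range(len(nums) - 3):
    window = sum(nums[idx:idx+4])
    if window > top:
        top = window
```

Max sum of 4-element window in [8, 10, 4, 4, 9]
`top` takes the values: 0 → 26 → 27

Answer: 27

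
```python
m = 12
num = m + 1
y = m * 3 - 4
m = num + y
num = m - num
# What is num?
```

Trace:
`m = 12` → m = 12
`num = m + 1` → num = 13
`y = m * 3 - 4` → y = 32
`m = num + y` → m = 45
`num = m - num` → num = 32
So num = 32

Answer: 32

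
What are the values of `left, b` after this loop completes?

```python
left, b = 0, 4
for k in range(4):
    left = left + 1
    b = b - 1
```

left goes 0→4, b goes 4→0
`left, b` takes the values: (0, 4) → (1, 4) → (1, 3) → (2, 3) → (2, 2) → (3, 2) → (3, 1) → (4, 1) → (4, 0)

Answer: 4, 0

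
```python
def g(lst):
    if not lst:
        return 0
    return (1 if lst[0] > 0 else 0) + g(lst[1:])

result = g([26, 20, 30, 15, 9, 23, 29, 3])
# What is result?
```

Count of positive elements in [26, 20, 30, 15, 9, 23, 29, 3] = 8

Answer: 8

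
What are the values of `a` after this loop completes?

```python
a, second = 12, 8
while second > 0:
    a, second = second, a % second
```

GCD of 12 and 8
`a` takes the values: 12 → 8 → 4

Answer: 4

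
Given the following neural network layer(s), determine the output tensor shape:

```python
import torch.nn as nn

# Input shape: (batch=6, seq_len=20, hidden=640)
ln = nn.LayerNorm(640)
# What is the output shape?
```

Input: (6, 20, 640) -> Output: (6, 20, 640)

Answer: (6, 20, 640)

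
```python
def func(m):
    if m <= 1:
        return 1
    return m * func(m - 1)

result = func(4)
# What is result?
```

func(4) = 4 * 3 * 2 * 1 = 24

Answer: 24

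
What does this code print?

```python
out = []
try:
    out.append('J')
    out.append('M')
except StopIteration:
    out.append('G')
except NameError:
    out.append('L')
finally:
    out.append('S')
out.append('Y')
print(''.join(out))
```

Execution trace: 'J' (try body) → 'M' (try body, no exception) → 'S' (finally) → 'Y' (after the try/except). Output: JMSY

Answer: JMSY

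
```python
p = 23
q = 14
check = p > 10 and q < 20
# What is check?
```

Trace:
`p = 23` → p = 23
`q = 14` → q = 14
`check = p > 10 and q < 20` → check = True
So check = True

Answer: True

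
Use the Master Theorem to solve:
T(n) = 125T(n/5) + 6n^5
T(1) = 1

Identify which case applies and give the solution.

a=125, b=5, f(n)=6n^5. log_5(125) = 3. Since c=5 > 3 and the regularity condition holds (125(n/5)^5 = (125/5^5)n^5 with 125/5^5 < 1), Case 3 applies: T(n) = Θ(f(n)) = O(n^5).

Answer: O(n^5) - Case 3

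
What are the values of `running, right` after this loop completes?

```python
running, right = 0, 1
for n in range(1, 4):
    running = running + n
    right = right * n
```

Sum and factorial of 1 to 3
`running, right` takes the values: (0, 1) → (1, 1) → (3, 1) → (3, 2) → (6, 2) → (6, 6)

Answer: 6, 6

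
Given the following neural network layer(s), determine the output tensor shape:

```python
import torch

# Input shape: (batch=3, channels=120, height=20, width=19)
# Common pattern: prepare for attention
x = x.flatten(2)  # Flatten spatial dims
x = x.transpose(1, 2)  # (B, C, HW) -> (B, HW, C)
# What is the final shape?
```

Input: (3, 120, 20, 19) -> after flatten(2): (3, 120, 380) -> Output: (3, 380, 120)

Answer: (3, 380, 120)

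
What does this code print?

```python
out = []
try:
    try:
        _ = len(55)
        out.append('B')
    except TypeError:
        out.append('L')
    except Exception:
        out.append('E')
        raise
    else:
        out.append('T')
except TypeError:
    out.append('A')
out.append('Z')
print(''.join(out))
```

Execution trace: 'L' (inner except TypeError) → 'Z' (after the try/except). Output: LZ

Answer: LZ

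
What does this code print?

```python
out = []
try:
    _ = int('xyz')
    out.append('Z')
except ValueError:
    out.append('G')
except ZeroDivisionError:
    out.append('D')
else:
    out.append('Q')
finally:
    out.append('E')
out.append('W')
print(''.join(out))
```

Execution trace: 'G' (except ValueError) → 'E' (finally) → 'W' (after the try/except). Output: GEW

Answer: GEW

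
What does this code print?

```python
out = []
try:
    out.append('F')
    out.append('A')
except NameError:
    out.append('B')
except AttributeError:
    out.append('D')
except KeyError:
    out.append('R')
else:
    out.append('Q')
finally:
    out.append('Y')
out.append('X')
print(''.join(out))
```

Execution trace: 'F' (try body) → 'A' (try body, no exception) → 'Q' (else) → 'Y' (finally) → 'X' (after the try/except). Output: FAQYX

Answer: FAQYX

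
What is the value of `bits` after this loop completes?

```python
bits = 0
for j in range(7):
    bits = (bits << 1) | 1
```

Build 7 consecutive 1-bits: 0b1111111
`bits` takes the values: 0 → 1 → 3 → 7 → 15 → 31 → 63 → 127

Answer: 127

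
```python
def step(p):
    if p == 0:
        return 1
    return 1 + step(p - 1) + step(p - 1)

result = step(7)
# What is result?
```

step(p) = 1 + 2·step(p-1), step(0)=1. Closed form: (1+1)·2^7 - 1 = 255.

Answer: 255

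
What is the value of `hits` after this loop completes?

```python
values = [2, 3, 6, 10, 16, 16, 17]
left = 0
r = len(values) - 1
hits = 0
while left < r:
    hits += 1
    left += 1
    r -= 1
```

Iterations until pointers meet (list length 7)
`hits` takes the values: 0 → 1 → 2 → 3

Answer: 3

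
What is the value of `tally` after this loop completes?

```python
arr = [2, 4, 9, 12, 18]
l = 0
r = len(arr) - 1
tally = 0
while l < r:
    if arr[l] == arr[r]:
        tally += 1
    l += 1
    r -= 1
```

Count matching pairs from ends
`tally` takes the values: 0

Answer: 0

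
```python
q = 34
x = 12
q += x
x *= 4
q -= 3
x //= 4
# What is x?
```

Trace:
`q = 34` → q = 34
`x = 12` → x = 12
`q += x` → q = 46
`x *= 4` → x = 48
`q -= 3` → q = 43
`x //= 4` → x = 12
So x = 12

Answer: 12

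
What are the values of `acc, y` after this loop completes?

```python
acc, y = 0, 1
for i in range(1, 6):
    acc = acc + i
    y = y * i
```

Sum and factorial of 1 to 5
`acc, y` takes the values: (0, 1) → (1, 1) → (3, 1) → (3, 2) → (6, 2) → (6, 6) → (10, 6) → (10, 24) → (15, 24) → (15, 120)

Answer: 15, 120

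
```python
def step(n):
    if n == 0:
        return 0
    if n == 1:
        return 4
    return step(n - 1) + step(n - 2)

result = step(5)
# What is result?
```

Build up from base cases: step(0)=0, step(1)=4, step(2)=4, step(3)=8, step(4)=12, step(5)=20

Answer: 20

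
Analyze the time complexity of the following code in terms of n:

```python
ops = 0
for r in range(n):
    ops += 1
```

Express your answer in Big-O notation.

Each loop level contributes: n. Multiplying the contributions gives O(n).

Answer: O(n)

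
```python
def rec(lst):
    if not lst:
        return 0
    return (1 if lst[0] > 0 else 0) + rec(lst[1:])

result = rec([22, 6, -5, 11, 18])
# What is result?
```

Count of positive elements in [22, 6, -5, 11, 18] = 4

Answer: 4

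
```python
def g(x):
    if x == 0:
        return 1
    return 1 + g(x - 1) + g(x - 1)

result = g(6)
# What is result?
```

g(x) = 1 + 2·g(x-1), g(0)=1. Closed form: (1+1)·2^6 - 1 = 127.

Answer: 127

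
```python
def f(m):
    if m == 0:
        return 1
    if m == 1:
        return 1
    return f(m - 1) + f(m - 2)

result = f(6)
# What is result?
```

Build up from base cases: f(0)=1, f(1)=1, f(2)=2, f(3)=3, f(4)=5, f(5)=8, f(6)=13

Answer: 13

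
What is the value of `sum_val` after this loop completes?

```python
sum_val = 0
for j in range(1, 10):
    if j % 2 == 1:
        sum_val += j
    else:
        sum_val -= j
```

Add odd, subtract even
`sum_val` takes the values: 0 → 1 → -1 → 2 → -2 → 3 → -3 → 4 → -4 → 5

Answer: 5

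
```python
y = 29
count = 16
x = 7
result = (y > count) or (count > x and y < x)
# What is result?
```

Trace:
`y = 29` → y = 29
`count = 16` → count = 16
`x = 7` → x = 7
`result = (y > count) or (count > x and y < x)` → result = True
So result = True

Answer: True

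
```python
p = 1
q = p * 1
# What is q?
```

Trace:
`p = 1` → p = 1
`q = p * 1` → q = 1
So q = 1

Answer: 1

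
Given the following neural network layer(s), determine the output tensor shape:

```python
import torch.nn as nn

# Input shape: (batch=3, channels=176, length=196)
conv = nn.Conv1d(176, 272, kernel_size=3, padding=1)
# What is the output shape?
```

Input: (3, 176, 196) -> Output: (3, 272, 196)

Answer: (3, 272, 196)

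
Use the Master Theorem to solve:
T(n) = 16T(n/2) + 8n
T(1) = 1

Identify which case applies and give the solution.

a=16, b=2, f(n)=8n. log_2(16) = 4. Since c=1 < 4, Case 1 applies: T(n) = Θ(n^log_b(a)) = O(n^4).

Answer: O(n^4) - Case 1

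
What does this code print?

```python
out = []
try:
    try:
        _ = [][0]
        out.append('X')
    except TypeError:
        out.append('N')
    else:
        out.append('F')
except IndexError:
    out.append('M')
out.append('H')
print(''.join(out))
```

Execution trace: 'M' (outer except IndexError) → 'H' (after the try/except). Output: MH

Answer: MH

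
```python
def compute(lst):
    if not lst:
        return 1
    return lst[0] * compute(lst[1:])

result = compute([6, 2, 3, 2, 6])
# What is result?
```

Product over [6, 2, 3, 2, 6] = 6 * 2 * 3 * 2 * 6 = 432

Answer: 432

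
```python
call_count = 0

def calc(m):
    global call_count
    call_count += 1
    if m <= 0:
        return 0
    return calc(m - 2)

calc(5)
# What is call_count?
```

Linear recursion stepping by 2: 4 calls from m=5 down to ≤0.

Answer: 4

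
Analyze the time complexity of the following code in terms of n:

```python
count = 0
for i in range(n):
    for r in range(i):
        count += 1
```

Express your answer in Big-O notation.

Each loop level contributes: n × n. Multiplying the contributions gives O(n^2).

Answer: O(n^2)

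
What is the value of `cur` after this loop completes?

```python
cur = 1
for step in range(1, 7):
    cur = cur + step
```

Start at 1, add 1 through 6
`cur` takes the values: 1 → 2 → 4 → 7 → 11 → 16 → 22

Answer: 22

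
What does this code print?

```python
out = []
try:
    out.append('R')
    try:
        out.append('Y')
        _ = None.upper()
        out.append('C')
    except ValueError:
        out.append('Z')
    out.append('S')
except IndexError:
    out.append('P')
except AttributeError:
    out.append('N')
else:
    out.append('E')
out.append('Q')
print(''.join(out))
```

Execution trace: 'R' (try body) → 'Y' (inner try body) → 'N' (except AttributeError) → 'Q' (after the try/except). Output: RYNQ

Answer: RYNQ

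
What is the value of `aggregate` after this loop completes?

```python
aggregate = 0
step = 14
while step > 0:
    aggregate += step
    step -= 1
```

Sum 14 down to 1
`aggregate` takes the values: 0 → 14 → 27 → 39 → 50 → 60 → 69 → 77 → 84 → 90 → 95 → 99 → 102 → 104 → 105

Answer: 105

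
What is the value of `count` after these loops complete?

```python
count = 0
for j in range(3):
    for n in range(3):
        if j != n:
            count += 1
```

3² - 3 (exclude diagonal)
`count` takes the values: 0 → 1 → 2 → 3 → 4 → 5 → 6

Answer: 6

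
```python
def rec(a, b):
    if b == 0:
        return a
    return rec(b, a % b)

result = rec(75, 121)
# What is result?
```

rec(75, 121) -> rec(121, 75) -> rec(75, 46) -> rec(46, 29) -> rec(29, 17) -> rec(17, 12) -> rec(12, 5) -> rec(5, 2) -> rec(2, 1) -> rec(1, 0) -> 1

Answer: 1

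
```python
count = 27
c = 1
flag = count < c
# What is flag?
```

Trace:
`count = 27` → count = 27
`c = 1` → c = 1
`flag = count < c` → flag = False
So flag = False

Answer: False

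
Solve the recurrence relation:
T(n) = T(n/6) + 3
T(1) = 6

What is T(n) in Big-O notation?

Each step divides n by 6 and adds 3. After log_6(n) steps we reach T(1)=6. So T(n) = 3·log_6(n) + 6 = O(log n).

Answer: O(log n)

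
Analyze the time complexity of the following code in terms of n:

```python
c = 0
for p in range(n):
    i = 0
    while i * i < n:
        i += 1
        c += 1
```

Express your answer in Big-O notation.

Each loop level contributes: n × √n. Multiplying the contributions gives O(n√n).

Answer: O(n√n)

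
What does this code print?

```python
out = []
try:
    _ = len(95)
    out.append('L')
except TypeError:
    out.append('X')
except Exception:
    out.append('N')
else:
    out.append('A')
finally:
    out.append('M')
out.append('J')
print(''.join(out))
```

Execution trace: 'X' (except TypeError) → 'M' (finally) → 'J' (after the try/except). Output: XMJ

Answer: XMJ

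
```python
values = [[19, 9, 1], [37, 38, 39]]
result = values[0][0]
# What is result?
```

Trace:
`values = [[19, 9, 1], [37, 38, 39]]` → values = [[19, 9, 1], [37, 38, 39]]
`result = values[0][0]` → result = 19
So result = 19

Answer: 19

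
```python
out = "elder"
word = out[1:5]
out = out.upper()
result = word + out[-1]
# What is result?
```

Trace:
`out = "elder"` → out = 'elder'
`word = out[1:5]` → word = 'lder'
`out = out.upper()` → out = 'ELDER'
`result = word + out[-1]` → result = 'lderR'
So result = 'lderR'

Answer: 'lderR'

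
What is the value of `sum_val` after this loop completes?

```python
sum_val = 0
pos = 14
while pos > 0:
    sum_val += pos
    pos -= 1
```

Sum 14 down to 1
`sum_val` takes the values: 0 → 14 → 27 → 39 → 50 → 60 → 69 → 77 → 84 → 90 → 95 → 99 → 102 → 104 → 105

Answer: 105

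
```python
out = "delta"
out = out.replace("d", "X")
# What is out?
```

Trace:
`out = "delta"` → out = 'delta'
`out = out.replace("d", "X")` → out = 'Xelta'
So out = 'Xelta'

Answer: 'Xelta'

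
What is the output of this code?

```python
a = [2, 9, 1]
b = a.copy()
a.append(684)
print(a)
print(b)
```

Key concept: list.copy() creates independent copy.
Step by step:
`a = [2, 9, 1]` → a = [2, 9, 1]
`b = a.copy()` → b = [2, 9, 1]
`a.append(684)` → a = [2, 9, 1, 684]
`print(a)` → prints [2, 9, 1, 684]
`print(b)` → prints [2, 9, 1]

Answer:
[2, 9, 1, 684]
[2, 9, 1]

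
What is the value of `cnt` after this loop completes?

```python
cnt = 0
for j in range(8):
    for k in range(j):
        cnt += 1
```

Triangle number: 0+1+2+...+7
`cnt` takes the values: 0 → 1 → 2 → 3 → 4 → 5 → 6 → 7 → 8 → 9 → 10 → 11 → 12 → 13 → 14 → 15 → 16 → 17 → 18 → 19 → 20 → 21 → 22 → 23 → 24 → 25 → 26 → 27 → 28

Answer: 28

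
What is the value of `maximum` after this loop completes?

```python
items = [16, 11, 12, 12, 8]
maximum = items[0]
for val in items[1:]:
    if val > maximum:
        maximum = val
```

Maximum of [16, 11, 12, 12, 8]
`maximum` takes the values: 16

Answer: 16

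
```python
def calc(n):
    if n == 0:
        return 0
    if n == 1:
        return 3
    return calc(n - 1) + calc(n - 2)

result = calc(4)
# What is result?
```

Build up from base cases: calc(0)=0, calc(1)=3, calc(2)=3, calc(3)=6, calc(4)=9

Answer: 9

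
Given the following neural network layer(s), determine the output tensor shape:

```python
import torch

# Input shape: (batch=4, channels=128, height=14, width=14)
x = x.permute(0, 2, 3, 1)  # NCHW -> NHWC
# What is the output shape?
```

Input: (4, 128, 14, 14) -> Output: (4, 14, 14, 128)

Answer: (4, 14, 14, 128)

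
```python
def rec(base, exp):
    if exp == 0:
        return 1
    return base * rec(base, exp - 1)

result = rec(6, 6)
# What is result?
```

rec(6, 6) = 6 * 6 * 6 * 6 * 6 * 6 = 46656

Answer: 46656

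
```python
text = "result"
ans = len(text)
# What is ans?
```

Trace:
`text = "result"` → text = 'result'
`ans = len(text)` → ans = 6
So ans = 6

Answer: 6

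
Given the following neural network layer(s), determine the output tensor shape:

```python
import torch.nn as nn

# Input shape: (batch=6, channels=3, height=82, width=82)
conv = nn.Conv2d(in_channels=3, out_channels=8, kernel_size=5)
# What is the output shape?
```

Input: (6, 3, 82, 82) -> Output: (6, 8, 78, 78)

Answer: (6, 8, 78, 78)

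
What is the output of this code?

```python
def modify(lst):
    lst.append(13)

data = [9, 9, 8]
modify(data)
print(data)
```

Key concept: function modifies passed list.
Step by step:
`data = [9, 9, 8]` → data = [9, 9, 8]
`modify(data)` → data = [9, 9, 8, 13]
`print(data)` → prints [9, 9, 8, 13]

Answer: [9, 9, 8, 13]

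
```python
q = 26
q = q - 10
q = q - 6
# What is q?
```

Trace:
`q = 26` → q = 26
`q = q - 10` → q = 16
`q = q - 6` → q = 10
So q = 10

Answer: 10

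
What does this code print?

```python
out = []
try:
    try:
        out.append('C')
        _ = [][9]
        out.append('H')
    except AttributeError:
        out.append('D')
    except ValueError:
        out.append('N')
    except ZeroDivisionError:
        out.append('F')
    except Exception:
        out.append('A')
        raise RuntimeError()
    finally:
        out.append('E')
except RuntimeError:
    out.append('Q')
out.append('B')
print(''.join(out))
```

Execution trace: 'C' (try body) → 'A' (except Exception) → 'E' (finally) → 'Q' (outer except RuntimeError) → 'B' (after the try/except). Output: CAEQB

Answer: CAEQB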